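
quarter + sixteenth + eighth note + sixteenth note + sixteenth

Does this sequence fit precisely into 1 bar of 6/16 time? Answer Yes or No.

No

One bar of 6/16 = 6 sixteenth notes.
In sixteenth notes: quarter = 4; sixteenth = 1; eighth note = 2; sixteenth note = 1; sixteenth = 1.
Adding: 4 + 1 + 2 + 1 + 1 = 9.
9 exceeds 6, so the answer is No.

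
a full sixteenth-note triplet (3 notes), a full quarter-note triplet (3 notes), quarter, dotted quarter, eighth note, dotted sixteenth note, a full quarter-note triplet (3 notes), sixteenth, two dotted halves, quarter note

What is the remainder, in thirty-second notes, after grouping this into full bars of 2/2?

25

One bar of 2/2 = 32 thirty-second notes.
Working in thirty-second notes: a full sixteenth-note triplet (3 notes) (three triplet sixteenths span one eighth) = 4; a full quarter-note triplet (3 notes) (three triplet quarters span one half) = 16; quarter = 8; dotted quarter = 12; eighth note = 4; dotted sixteenth note = 3; a full quarter-note triplet (3 notes) (three triplet quarters span one half) = 16; sixteenth = 2; dotted half = 24; dotted half = 24; quarter note = 8.
Altogether 4 + 16 + 8 + 12 + 4 + 3 + 16 + 2 + 24 + 24 + 8 = 121.
121 ÷ 32 = 3 complete bars with 25 thirty-second notes remaining.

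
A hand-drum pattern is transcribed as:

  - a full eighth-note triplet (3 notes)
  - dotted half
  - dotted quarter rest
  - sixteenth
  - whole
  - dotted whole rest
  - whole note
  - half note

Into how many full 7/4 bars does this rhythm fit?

3

One bar of 7/4 = 28 sixteenth notes.
Express everything in sixteenth notes: a full eighth-note triplet (3 notes) (three triplet eighths span one quarter) = 4; dotted half = 12; dotted quarter rest = 6; sixteenth = 1; whole = 16; dotted whole rest = 24; whole note = 16; half note = 8.
Total: 4 + 12 + 6 + 1 + 16 + 24 + 16 + 8 = 87.
87 ÷ 28 = 3 complete bars with 3 left over.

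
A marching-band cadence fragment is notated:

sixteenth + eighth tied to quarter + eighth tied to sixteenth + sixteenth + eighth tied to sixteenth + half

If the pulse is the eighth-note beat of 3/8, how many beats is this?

One eighth-note beat = 2 sixteenth notes.
Express everything in sixteenth notes: sixteenth = 1; eighth tied to quarter (eighth + quarter) = 6; eighth tied to sixteenth (eighth + sixteenth) = 3; sixteenth = 1; eighth tied to sixteenth (eighth + sixteenth) = 3; half = 8.
Total: 1 + 6 + 3 + 1 + 3 + 8 = 22.
22 ÷ 2 = 11 beats.

11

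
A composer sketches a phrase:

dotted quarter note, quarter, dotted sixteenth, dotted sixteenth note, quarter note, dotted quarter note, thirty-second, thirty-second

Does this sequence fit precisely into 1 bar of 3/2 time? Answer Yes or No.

Yes

One bar of 3/2 = 48 thirty-second notes.
In thirty-second notes: dotted quarter note = 12; quarter = 8; dotted sixteenth = 3; dotted sixteenth note = 3; quarter note = 8; dotted quarter note = 12; thirty-second = 1; thirty-second = 1.
Total: 12 + 8 + 3 + 3 + 8 + 12 + 1 + 1 = 48.
48 equals 48, so the answer is Yes.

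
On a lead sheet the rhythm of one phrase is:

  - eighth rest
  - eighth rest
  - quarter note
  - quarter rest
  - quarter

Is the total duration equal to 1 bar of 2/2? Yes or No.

Yes

One bar of 2/2 = 8 eighth notes.
In eighth notes: eighth rest = 1; eighth rest = 1; quarter note = 2; quarter rest = 2; quarter = 2.
Altogether 1 + 1 + 2 + 2 + 2 = 8.
8 equals 8, so the answer is Yes.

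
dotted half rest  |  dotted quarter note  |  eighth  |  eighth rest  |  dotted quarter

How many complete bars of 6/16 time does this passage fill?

One bar of 6/16 = 3 eighth notes.
Working in eighth notes: dotted half rest = 6; dotted quarter note = 3; eighth = 1; eighth rest = 1; dotted quarter = 3.
Sum: 6 + 3 + 1 + 1 + 3 = 14.
14 ÷ 3 = 4 complete bars with 2 left over.

4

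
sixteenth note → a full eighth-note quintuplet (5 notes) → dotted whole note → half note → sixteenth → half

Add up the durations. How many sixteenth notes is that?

Express everything in sixteenth notes: sixteenth note = 1; a full eighth-note quintuplet (5 notes) (five quintuplet eighths span one half) = 8; dotted whole note = 24; half note = 8; sixteenth = 1; half = 8.
Sum: 1 + 8 + 24 + 8 + 1 + 8 = 50 sixteenth notes.

50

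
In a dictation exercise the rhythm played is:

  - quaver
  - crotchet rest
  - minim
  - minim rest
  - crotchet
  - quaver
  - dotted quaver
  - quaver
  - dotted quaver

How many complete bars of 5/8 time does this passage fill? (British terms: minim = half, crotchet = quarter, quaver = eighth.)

One bar of 5/8 = 10 sixteenth notes.
Express everything in sixteenth notes: quaver = 2; crotchet rest = 4; minim = 8; minim rest = 8; crotchet = 4; quaver = 2; dotted quaver = 3; quaver = 2; dotted quaver = 3.
Sum: 2 + 4 + 8 + 8 + 4 + 2 + 3 + 2 + 3 = 36.
36 ÷ 10 = 3 complete bars with 6 left over.

3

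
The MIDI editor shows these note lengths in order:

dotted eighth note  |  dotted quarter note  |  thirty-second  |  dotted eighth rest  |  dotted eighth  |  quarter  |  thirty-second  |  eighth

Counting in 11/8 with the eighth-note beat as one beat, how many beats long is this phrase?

11

One eighth-note beat = 4 thirty-second notes.
In thirty-second notes: dotted eighth note = 6; dotted quarter note = 12; thirty-second = 1; dotted eighth rest = 6; dotted eighth = 6; quarter = 8; thirty-second = 1; eighth = 4.
Total: 6 + 12 + 1 + 6 + 6 + 8 + 1 + 4 = 44.
44 ÷ 4 = 11 beats.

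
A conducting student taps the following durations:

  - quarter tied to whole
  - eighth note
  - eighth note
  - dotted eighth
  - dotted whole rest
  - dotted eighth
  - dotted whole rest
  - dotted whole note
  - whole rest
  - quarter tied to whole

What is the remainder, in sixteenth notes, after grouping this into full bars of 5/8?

8

One bar of 5/8 = 10 sixteenth notes.
Working in sixteenth notes: quarter tied to whole (quarter + whole) = 20; eighth note = 2; eighth note = 2; dotted eighth = 3; dotted whole rest = 24; dotted eighth = 3; dotted whole rest = 24; dotted whole note = 24; whole rest = 16; quarter tied to whole (quarter + whole) = 20.
Total: 20 + 2 + 2 + 3 + 24 + 3 + 24 + 24 + 16 + 20 = 138.
138 ÷ 10 = 13 complete bars with 8 sixteenth notes remaining.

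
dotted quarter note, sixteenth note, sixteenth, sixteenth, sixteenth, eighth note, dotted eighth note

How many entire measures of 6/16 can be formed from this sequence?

One bar of 6/16 = 6 sixteenth notes.
In sixteenth notes: dotted quarter note = 6; sixteenth note = 1; sixteenth = 1; sixteenth = 1; sixteenth = 1; eighth note = 2; dotted eighth note = 3.
Altogether 6 + 1 + 1 + 1 + 1 + 2 + 3 = 15.
15 ÷ 6 = 2 complete bars with 3 left over.

2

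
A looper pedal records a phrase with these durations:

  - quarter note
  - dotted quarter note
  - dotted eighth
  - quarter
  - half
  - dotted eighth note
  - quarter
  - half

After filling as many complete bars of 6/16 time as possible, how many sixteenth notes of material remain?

4

One bar of 6/16 = 6 sixteenth notes.
Each duration in sixteenth notes: quarter note = 4; dotted quarter note = 6; dotted eighth = 3; quarter = 4; half = 8; dotted eighth note = 3; quarter = 4; half = 8.
Sum: 4 + 6 + 3 + 4 + 8 + 3 + 4 + 8 = 40.
40 ÷ 6 = 6 complete bars with 4 sixteenth notes remaining.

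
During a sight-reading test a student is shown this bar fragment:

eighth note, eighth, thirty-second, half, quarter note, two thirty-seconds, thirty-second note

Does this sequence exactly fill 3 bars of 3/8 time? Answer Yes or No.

Yes

One bar of 3/8 = 12 thirty-second notes, so 3 bars = 36.
Express everything in thirty-second notes: eighth note = 4; eighth = 4; thirty-second = 1; half = 16; quarter note = 8; thirty-second = 1; thirty-second = 1; thirty-second note = 1.
Adding: 4 + 4 + 1 + 16 + 8 + 1 + 1 + 1 = 36.
36 equals 36, so the answer is Yes.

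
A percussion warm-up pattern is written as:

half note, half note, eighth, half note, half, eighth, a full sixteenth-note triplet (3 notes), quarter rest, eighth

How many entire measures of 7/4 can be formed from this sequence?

1

One bar of 7/4 = 14 eighth notes.
Express everything in eighth notes: half note = 4; half note = 4; eighth = 1; half note = 4; half = 4; eighth = 1; a full sixteenth-note triplet (3 notes) (three triplet sixteenths span one eighth) = 1; quarter rest = 2; eighth = 1.
Total: 4 + 4 + 1 + 4 + 4 + 1 + 1 + 2 + 1 = 22.
22 ÷ 14 = 1 complete bar with 8 left over.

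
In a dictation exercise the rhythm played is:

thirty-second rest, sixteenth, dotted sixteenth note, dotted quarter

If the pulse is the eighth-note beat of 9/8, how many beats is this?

4.5

One eighth-note beat = 4 thirty-second notes.
Working in thirty-second notes: thirty-second rest = 1; sixteenth = 2; dotted sixteenth note = 3; dotted quarter = 12.
Sum: 1 + 2 + 3 + 12 = 18.
18 ÷ 4 = 4.5 beats.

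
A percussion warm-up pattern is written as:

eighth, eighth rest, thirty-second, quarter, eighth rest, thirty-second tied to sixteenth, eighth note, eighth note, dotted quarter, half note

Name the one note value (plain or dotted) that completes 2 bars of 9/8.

2 bars of 9/8 = 72 thirty-second notes.
Each duration in thirty-second notes: eighth = 4; eighth rest = 4; thirty-second = 1; quarter = 8; eighth rest = 4; thirty-second tied to sixteenth (thirty-second + sixteenth) = 3; eighth note = 4; eighth note = 4; dotted quarter = 12; half note = 16.
Total: 4 + 4 + 1 + 8 + 4 + 3 + 4 + 4 + 12 + 16 = 60.
Remaining: 72 − 60 = 12 thirty-second notes, which is a dotted quarter note.

dotted quarter note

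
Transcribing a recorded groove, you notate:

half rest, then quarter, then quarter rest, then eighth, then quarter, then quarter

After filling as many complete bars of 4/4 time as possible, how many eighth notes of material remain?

5

One bar of 4/4 = 8 eighth notes.
Each duration in eighth notes: half rest = 4; quarter = 2; quarter rest = 2; eighth = 1; quarter = 2; quarter = 2.
Sum: 4 + 2 + 2 + 1 + 2 + 2 = 13.
13 ÷ 8 = 1 complete bar with 5 eighth notes remaining.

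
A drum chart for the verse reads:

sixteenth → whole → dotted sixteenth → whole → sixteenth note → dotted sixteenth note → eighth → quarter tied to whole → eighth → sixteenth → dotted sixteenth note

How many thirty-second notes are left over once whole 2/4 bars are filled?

15

One bar of 2/4 = 16 thirty-second notes.
In thirty-second notes: sixteenth = 2; whole = 32; dotted sixteenth = 3; whole = 32; sixteenth note = 2; dotted sixteenth note = 3; eighth = 4; quarter tied to whole (quarter + whole) = 40; eighth = 4; sixteenth = 2; dotted sixteenth note = 3.
Total: 2 + 32 + 3 + 32 + 2 + 3 + 4 + 40 + 4 + 2 + 3 = 127.
127 ÷ 16 = 7 complete bars with 15 thirty-second notes remaining.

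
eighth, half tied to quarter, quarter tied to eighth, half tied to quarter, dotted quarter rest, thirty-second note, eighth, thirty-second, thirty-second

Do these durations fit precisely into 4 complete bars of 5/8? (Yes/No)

No

One bar of 5/8 = 20 thirty-second notes, so 4 bars = 80.
In thirty-second notes: eighth = 4; half tied to quarter (half + quarter) = 24; quarter tied to eighth (quarter + eighth) = 12; half tied to quarter (half + quarter) = 24; dotted quarter rest = 12; thirty-second note = 1; eighth = 4; thirty-second = 1; thirty-second = 1.
Altogether 4 + 24 + 12 + 24 + 12 + 1 + 4 + 1 + 1 = 83.
83 exceeds 80, so the answer is No.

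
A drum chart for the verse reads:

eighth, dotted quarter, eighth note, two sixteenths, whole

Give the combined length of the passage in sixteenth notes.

Express everything in sixteenth notes: eighth = 2; dotted quarter = 6; eighth note = 2; sixteenth = 1; sixteenth = 1; whole = 16.
Altogether 2 + 6 + 2 + 1 + 1 + 16 = 28 sixteenth notes.

28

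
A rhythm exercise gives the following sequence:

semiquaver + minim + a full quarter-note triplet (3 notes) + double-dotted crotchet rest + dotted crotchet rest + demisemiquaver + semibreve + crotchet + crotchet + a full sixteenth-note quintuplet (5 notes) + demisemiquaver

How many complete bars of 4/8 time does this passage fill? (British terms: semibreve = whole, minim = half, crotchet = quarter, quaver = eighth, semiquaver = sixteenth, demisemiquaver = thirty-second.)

One bar of 4/8 = 16 thirty-second notes.
In thirty-second notes: semiquaver = 2; minim = 16; a full quarter-note triplet (3 notes) (three triplet quarters span one half) = 16; double-dotted crotchet rest = 14; dotted crotchet rest = 12; demisemiquaver = 1; semibreve = 32; crotchet = 8; crotchet = 8; a full sixteenth-note quintuplet (5 notes) (five quintuplet sixteenths span one quarter) = 8; demisemiquaver = 1.
Adding: 2 + 16 + 16 + 14 + 12 + 1 + 32 + 8 + 8 + 8 + 1 = 118.
118 ÷ 16 = 7 complete bars with 6 left over.

7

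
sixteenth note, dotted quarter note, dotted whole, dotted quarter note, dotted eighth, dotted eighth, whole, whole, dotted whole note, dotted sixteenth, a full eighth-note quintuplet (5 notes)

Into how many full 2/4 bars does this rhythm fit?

13

One bar of 2/4 = 16 thirty-second notes.
In thirty-second notes: sixteenth note = 2; dotted quarter note = 12; dotted whole = 48; dotted quarter note = 12; dotted eighth = 6; dotted eighth = 6; whole = 32; whole = 32; dotted whole note = 48; dotted sixteenth = 3; a full eighth-note quintuplet (5 notes) (five quintuplet eighths span one half) = 16.
Total: 2 + 12 + 48 + 12 + 6 + 6 + 32 + 32 + 48 + 3 + 16 = 217.
217 ÷ 16 = 13 complete bars with 9 left over.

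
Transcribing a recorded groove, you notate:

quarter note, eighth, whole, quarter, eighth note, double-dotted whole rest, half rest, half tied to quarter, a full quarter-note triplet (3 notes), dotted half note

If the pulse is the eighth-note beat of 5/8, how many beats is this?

One eighth-note beat = 2 sixteenth notes.
In sixteenth notes: quarter note = 4; eighth = 2; whole = 16; quarter = 4; eighth note = 2; double-dotted whole rest = 28; half rest = 8; half tied to quarter (half + quarter) = 12; a full quarter-note triplet (3 notes) (three triplet quarters span one half) = 8; dotted half note = 12.
Adding: 4 + 2 + 16 + 4 + 2 + 28 + 8 + 12 + 8 + 12 = 96.
96 ÷ 2 = 48 beats.

48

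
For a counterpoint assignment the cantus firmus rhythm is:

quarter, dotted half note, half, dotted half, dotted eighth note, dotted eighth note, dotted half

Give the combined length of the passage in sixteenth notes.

54

Convert each value to sixteenth notes: quarter = 4; dotted half note = 12; half = 8; dotted half = 12; dotted eighth note = 3; dotted eighth note = 3; dotted half = 12.
Altogether 4 + 12 + 8 + 12 + 3 + 3 + 12 = 54 sixteenth notes.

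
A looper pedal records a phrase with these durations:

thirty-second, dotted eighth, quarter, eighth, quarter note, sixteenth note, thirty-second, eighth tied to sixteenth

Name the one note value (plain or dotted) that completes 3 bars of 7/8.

dotted whole note

3 bars of 7/8 = 84 thirty-second notes.
Convert each value to thirty-second notes: thirty-second = 1; dotted eighth = 6; quarter = 8; eighth = 4; quarter note = 8; sixteenth note = 2; thirty-second = 1; eighth tied to sixteenth (eighth + sixteenth) = 6.
Adding: 1 + 6 + 8 + 4 + 8 + 2 + 1 + 6 = 36.
Remaining: 84 − 36 = 48 thirty-second notes, which is a dotted whole note.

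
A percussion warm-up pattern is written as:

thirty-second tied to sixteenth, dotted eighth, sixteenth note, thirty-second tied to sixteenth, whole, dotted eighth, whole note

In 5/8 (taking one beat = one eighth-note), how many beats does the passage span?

21

One eighth-note beat = 4 thirty-second notes.
Working in thirty-second notes: thirty-second tied to sixteenth (thirty-second + sixteenth) = 3; dotted eighth = 6; sixteenth note = 2; thirty-second tied to sixteenth (thirty-second + sixteenth) = 3; whole = 32; dotted eighth = 6; whole note = 32.
Adding: 3 + 6 + 2 + 3 + 32 + 6 + 32 = 84.
84 ÷ 4 = 21 beats.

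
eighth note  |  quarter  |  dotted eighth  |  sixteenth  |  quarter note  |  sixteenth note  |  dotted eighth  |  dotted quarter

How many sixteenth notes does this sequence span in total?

Each duration in sixteenth notes: eighth note = 2; quarter = 4; dotted eighth = 3; sixteenth = 1; quarter note = 4; sixteenth note = 1; dotted eighth = 3; dotted quarter = 6.
Sum: 2 + 4 + 3 + 1 + 4 + 1 + 3 + 6 = 24 sixteenth notes.

24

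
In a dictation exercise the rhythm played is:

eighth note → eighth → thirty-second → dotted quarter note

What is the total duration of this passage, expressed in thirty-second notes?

21

Each duration in thirty-second notes: eighth note = 4; eighth = 4; thirty-second = 1; dotted quarter note = 12.
Sum: 4 + 4 + 1 + 12 = 21 thirty-second notes.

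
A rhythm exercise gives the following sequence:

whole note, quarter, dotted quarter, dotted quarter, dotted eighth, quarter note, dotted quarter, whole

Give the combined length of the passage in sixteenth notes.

61

Each duration in sixteenth notes: whole note = 16; quarter = 4; dotted quarter = 6; dotted quarter = 6; dotted eighth = 3; quarter note = 4; dotted quarter = 6; whole = 16.
Sum: 16 + 4 + 6 + 6 + 3 + 4 + 6 + 16 = 61 sixteenth notes.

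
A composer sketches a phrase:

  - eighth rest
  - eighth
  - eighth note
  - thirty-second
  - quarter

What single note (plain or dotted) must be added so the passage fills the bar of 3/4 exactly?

dotted sixteenth note

The bar of 3/4 = 24 thirty-second notes.
Each duration in thirty-second notes: eighth rest = 4; eighth = 4; eighth note = 4; thirty-second = 1; quarter = 8.
Adding: 4 + 4 + 4 + 1 + 8 = 21.
Remaining: 24 − 21 = 3 thirty-second notes, which is a dotted sixteenth note.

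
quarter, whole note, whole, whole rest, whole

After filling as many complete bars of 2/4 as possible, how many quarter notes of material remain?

1

One bar of 2/4 = 2 quarter notes.
Convert each value to quarter notes: quarter = 1; whole note = 4; whole = 4; whole rest = 4; whole = 4.
Altogether 1 + 4 + 4 + 4 + 4 = 17.
17 ÷ 2 = 8 complete bars with 1 quarter note remaining.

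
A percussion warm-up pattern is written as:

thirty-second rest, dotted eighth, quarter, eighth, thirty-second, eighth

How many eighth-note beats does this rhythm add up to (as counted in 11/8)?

6

One eighth-note beat = 4 thirty-second notes.
Working in thirty-second notes: thirty-second rest = 1; dotted eighth = 6; quarter = 8; eighth = 4; thirty-second = 1; eighth = 4.
Sum: 1 + 6 + 8 + 4 + 1 + 4 = 24.
24 ÷ 4 = 6 beats.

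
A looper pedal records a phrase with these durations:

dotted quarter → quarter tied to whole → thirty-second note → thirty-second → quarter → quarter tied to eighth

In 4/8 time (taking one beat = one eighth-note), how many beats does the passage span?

18.5

One eighth-note beat = 4 thirty-second notes.
Working in thirty-second notes: dotted quarter = 12; quarter tied to whole (quarter + whole) = 40; thirty-second note = 1; thirty-second = 1; quarter = 8; quarter tied to eighth (quarter + eighth) = 12.
Altogether 12 + 40 + 1 + 1 + 8 + 12 = 74.
74 ÷ 4 = 18.5 beats.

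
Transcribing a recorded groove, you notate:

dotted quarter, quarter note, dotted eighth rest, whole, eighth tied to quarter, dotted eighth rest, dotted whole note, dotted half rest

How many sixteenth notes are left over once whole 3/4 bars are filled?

One bar of 3/4 = 12 sixteenth notes.
In sixteenth notes: dotted quarter = 6; quarter note = 4; dotted eighth rest = 3; whole = 16; eighth tied to quarter (eighth + quarter) = 6; dotted eighth rest = 3; dotted whole note = 24; dotted half rest = 12.
Adding: 6 + 4 + 3 + 16 + 6 + 3 + 24 + 12 = 74.
74 ÷ 12 = 6 complete bars with 2 sixteenth notes remaining.

2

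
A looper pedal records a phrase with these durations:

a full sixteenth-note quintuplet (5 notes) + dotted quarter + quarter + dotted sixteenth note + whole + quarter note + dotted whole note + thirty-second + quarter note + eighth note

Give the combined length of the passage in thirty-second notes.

132

Each duration in thirty-second notes: a full sixteenth-note quintuplet (5 notes) (five quintuplet sixteenths span one quarter) = 8; dotted quarter = 12; quarter = 8; dotted sixteenth note = 3; whole = 32; quarter note = 8; dotted whole note = 48; thirty-second = 1; quarter note = 8; eighth note = 4.
Adding: 8 + 12 + 8 + 3 + 32 + 8 + 48 + 1 + 8 + 4 = 132 thirty-second notes.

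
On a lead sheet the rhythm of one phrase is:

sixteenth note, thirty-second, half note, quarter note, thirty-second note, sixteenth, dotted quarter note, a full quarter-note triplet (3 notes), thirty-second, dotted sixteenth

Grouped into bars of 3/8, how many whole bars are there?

One bar of 3/8 = 12 thirty-second notes.
Convert each value to thirty-second notes: sixteenth note = 2; thirty-second = 1; half note = 16; quarter note = 8; thirty-second note = 1; sixteenth = 2; dotted quarter note = 12; a full quarter-note triplet (3 notes) (three triplet quarters span one half) = 16; thirty-second = 1; dotted sixteenth = 3.
Adding: 2 + 1 + 16 + 8 + 1 + 2 + 12 + 16 + 1 + 3 = 62.
62 ÷ 12 = 5 complete bars with 2 left over.

5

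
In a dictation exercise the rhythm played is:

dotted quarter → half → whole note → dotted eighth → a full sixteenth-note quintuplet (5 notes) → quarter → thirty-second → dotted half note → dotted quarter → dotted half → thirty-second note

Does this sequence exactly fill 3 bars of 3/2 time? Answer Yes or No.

Yes

One bar of 3/2 = 48 thirty-second notes, so 3 bars = 144.
In thirty-second notes: dotted quarter = 12; half = 16; whole note = 32; dotted eighth = 6; a full sixteenth-note quintuplet (5 notes) (five quintuplet sixteenths span one quarter) = 8; quarter = 8; thirty-second = 1; dotted half note = 24; dotted quarter = 12; dotted half = 24; thirty-second note = 1.
Sum: 12 + 16 + 32 + 6 + 8 + 8 + 1 + 24 + 12 + 24 + 1 = 144.
144 equals 144, so the answer is Yes.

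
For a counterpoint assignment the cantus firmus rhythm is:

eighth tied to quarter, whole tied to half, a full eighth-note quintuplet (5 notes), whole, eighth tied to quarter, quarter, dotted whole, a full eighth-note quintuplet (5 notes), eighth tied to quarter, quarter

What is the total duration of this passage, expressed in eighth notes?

53

In eighth notes: eighth tied to quarter (eighth + quarter) = 3; whole tied to half (whole + half) = 12; a full eighth-note quintuplet (5 notes) (five quintuplet eighths span one half) = 4; whole = 8; eighth tied to quarter (eighth + quarter) = 3; quarter = 2; dotted whole = 12; a full eighth-note quintuplet (5 notes) (five quintuplet eighths span one half) = 4; eighth tied to quarter (eighth + quarter) = 3; quarter = 2.
Total: 3 + 12 + 4 + 8 + 3 + 2 + 12 + 4 + 3 + 2 = 53 eighth notes.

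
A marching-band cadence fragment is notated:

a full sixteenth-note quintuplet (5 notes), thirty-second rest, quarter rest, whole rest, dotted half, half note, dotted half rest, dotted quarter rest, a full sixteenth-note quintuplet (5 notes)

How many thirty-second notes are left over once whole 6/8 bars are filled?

13

One bar of 6/8 = 24 thirty-second notes.
Convert each value to thirty-second notes: a full sixteenth-note quintuplet (5 notes) (five quintuplet sixteenths span one quarter) = 8; thirty-second rest = 1; quarter rest = 8; whole rest = 32; dotted half = 24; half note = 16; dotted half rest = 24; dotted quarter rest = 12; a full sixteenth-note quintuplet (5 notes) (five quintuplet sixteenths span one quarter) = 8.
Sum: 8 + 1 + 8 + 32 + 24 + 16 + 24 + 12 + 8 = 133.
133 ÷ 24 = 5 complete bars with 13 thirty-second notes remaining.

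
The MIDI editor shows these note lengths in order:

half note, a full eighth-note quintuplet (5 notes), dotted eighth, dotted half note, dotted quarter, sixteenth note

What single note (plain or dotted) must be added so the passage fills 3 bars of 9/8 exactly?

3 bars of 9/8 = 54 sixteenth notes.
Convert each value to sixteenth notes: half note = 8; a full eighth-note quintuplet (5 notes) (five quintuplet eighths span one half) = 8; dotted eighth = 3; dotted half note = 12; dotted quarter = 6; sixteenth note = 1.
Altogether 8 + 8 + 3 + 12 + 6 + 1 = 38.
Remaining: 54 − 38 = 16 sixteenth notes, which is a whole note.

whole note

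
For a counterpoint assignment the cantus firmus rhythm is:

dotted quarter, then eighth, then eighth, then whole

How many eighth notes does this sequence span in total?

13

Convert each value to eighth notes: dotted quarter = 3; eighth = 1; eighth = 1; whole = 8.
Sum: 3 + 1 + 1 + 8 = 13 eighth notes.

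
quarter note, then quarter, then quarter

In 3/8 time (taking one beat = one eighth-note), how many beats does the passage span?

6

One eighth-note beat = 2 sixteenth notes.
Convert each value to sixteenth notes: quarter note = 4; quarter = 4; quarter = 4.
Sum: 4 + 4 + 4 = 12.
12 ÷ 2 = 6 beats.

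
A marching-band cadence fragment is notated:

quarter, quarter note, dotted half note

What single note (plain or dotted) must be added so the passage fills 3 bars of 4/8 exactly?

3 bars of 4/8 = 6 quarter notes.
Convert each value to quarter notes: quarter = 1; quarter note = 1; dotted half note = 3.
Sum: 1 + 1 + 3 = 5.
Remaining: 6 − 5 = 1 quarter note, which is a quarter note.

quarter note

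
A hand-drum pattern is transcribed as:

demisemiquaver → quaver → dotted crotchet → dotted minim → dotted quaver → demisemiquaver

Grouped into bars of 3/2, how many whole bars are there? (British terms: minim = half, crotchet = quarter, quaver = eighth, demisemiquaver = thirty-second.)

One bar of 3/2 = 48 thirty-second notes.
Convert each value to thirty-second notes: demisemiquaver = 1; quaver = 4; dotted crotchet = 12; dotted minim = 24; dotted quaver = 6; demisemiquaver = 1.
Sum: 1 + 4 + 12 + 24 + 6 + 1 = 48.
48 ÷ 48 = 1 complete bar with 0 left over.

1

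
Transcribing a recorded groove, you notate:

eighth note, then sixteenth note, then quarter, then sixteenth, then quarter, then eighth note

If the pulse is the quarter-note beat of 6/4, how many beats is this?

3.5

One quarter-note beat = 4 sixteenth notes.
Convert each value to sixteenth notes: eighth note = 2; sixteenth note = 1; quarter = 4; sixteenth = 1; quarter = 4; eighth note = 2.
Adding: 2 + 1 + 4 + 1 + 4 + 2 = 14.
14 ÷ 4 = 3.5 beats.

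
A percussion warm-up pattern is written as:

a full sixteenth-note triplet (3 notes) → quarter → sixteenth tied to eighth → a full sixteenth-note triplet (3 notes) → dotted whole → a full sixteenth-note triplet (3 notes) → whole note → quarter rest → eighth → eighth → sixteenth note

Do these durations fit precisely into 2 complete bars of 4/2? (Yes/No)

No

One bar of 4/2 = 32 sixteenth notes, so 2 bars = 64.
Convert each value to sixteenth notes: a full sixteenth-note triplet (3 notes) (three triplet sixteenths span one eighth) = 2; quarter = 4; sixteenth tied to eighth (sixteenth + eighth) = 3; a full sixteenth-note triplet (3 notes) (three triplet sixteenths span one eighth) = 2; dotted whole = 24; a full sixteenth-note triplet (3 notes) (three triplet sixteenths span one eighth) = 2; whole note = 16; quarter rest = 4; eighth = 2; eighth = 2; sixteenth note = 1.
Altogether 2 + 4 + 3 + 2 + 24 + 2 + 16 + 4 + 2 + 2 + 1 = 62.
62 falls short of 64, so the answer is No.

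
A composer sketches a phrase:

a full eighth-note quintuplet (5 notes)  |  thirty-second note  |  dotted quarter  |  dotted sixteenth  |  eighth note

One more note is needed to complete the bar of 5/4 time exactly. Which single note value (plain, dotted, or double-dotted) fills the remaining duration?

eighth note

The bar of 5/4 = 40 thirty-second notes.
Express everything in thirty-second notes: a full eighth-note quintuplet (5 notes) (five quintuplet eighths span one half) = 16; thirty-second note = 1; dotted quarter = 12; dotted sixteenth = 3; eighth note = 4.
Adding: 16 + 1 + 12 + 3 + 4 = 36.
Remaining: 40 − 36 = 4 thirty-second notes, which is a eighth note.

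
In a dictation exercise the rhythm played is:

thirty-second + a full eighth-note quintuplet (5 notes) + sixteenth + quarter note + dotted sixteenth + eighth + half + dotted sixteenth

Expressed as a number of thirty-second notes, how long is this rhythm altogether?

53

Express everything in thirty-second notes: thirty-second = 1; a full eighth-note quintuplet (5 notes) (five quintuplet eighths span one half) = 16; sixteenth = 2; quarter note = 8; dotted sixteenth = 3; eighth = 4; half = 16; dotted sixteenth = 3.
Total: 1 + 16 + 2 + 8 + 3 + 4 + 16 + 3 = 53 thirty-second notes.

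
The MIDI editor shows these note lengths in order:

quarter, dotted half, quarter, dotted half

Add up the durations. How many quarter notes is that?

Each duration in quarter notes: quarter = 1; dotted half = 3; quarter = 1; dotted half = 3.
Total: 1 + 3 + 1 + 3 = 8 quarter notes.

8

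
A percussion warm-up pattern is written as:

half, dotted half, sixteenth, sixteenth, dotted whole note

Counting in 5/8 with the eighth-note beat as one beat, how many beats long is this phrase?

23

One eighth-note beat = 2 sixteenth notes.
Working in sixteenth notes: half = 8; dotted half = 12; sixteenth = 1; sixteenth = 1; dotted whole note = 24.
Altogether 8 + 12 + 1 + 1 + 24 = 46.
46 ÷ 2 = 23 beats.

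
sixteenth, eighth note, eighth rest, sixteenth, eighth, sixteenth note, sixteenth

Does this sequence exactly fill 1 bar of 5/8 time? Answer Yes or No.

Yes

One bar of 5/8 = 10 sixteenth notes.
Express everything in sixteenth notes: sixteenth = 1; eighth note = 2; eighth rest = 2; sixteenth = 1; eighth = 2; sixteenth note = 1; sixteenth = 1.
Sum: 1 + 2 + 2 + 1 + 2 + 1 + 1 = 10.
10 equals 10, so the answer is Yes.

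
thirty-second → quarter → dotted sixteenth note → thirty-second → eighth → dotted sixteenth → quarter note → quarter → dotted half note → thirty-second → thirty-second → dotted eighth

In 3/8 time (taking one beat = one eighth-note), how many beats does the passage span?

One eighth-note beat = 4 thirty-second notes.
Express everything in thirty-second notes: thirty-second = 1; quarter = 8; dotted sixteenth note = 3; thirty-second = 1; eighth = 4; dotted sixteenth = 3; quarter note = 8; quarter = 8; dotted half note = 24; thirty-second = 1; thirty-second = 1; dotted eighth = 6.
Sum: 1 + 8 + 3 + 1 + 4 + 3 + 8 + 8 + 24 + 1 + 1 + 6 = 68.
68 ÷ 4 = 17 beats.

17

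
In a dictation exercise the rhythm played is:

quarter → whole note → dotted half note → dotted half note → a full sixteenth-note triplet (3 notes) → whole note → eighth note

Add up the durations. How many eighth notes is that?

32

Express everything in eighth notes: quarter = 2; whole note = 8; dotted half note = 6; dotted half note = 6; a full sixteenth-note triplet (3 notes) (three triplet sixteenths span one eighth) = 1; whole note = 8; eighth note = 1.
Altogether 2 + 8 + 6 + 6 + 1 + 8 + 1 = 32 eighth notes.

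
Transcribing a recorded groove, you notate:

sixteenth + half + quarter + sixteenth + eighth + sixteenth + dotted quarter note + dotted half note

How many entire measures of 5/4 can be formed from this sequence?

One bar of 5/4 = 20 sixteenth notes.
Working in sixteenth notes: sixteenth = 1; half = 8; quarter = 4; sixteenth = 1; eighth = 2; sixteenth = 1; dotted quarter note = 6; dotted half note = 12.
Altogether 1 + 8 + 4 + 1 + 2 + 1 + 6 + 12 = 35.
35 ÷ 20 = 1 complete bar with 15 left over.

1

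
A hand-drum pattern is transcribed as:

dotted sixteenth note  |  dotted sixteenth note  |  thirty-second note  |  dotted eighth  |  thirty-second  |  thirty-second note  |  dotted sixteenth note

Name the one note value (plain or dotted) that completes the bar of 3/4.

The bar of 3/4 = 24 thirty-second notes.
Convert each value to thirty-second notes: dotted sixteenth note = 3; dotted sixteenth note = 3; thirty-second note = 1; dotted eighth = 6; thirty-second = 1; thirty-second note = 1; dotted sixteenth note = 3.
Total: 3 + 3 + 1 + 6 + 1 + 1 + 3 = 18.
Remaining: 24 − 18 = 6 thirty-second notes, which is a dotted eighth note.

dotted eighth note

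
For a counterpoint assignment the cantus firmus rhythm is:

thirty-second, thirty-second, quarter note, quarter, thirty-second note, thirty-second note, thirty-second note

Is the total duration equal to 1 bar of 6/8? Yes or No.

One bar of 6/8 = 24 thirty-second notes.
Convert each value to thirty-second notes: thirty-second = 1; thirty-second = 1; quarter note = 8; quarter = 8; thirty-second note = 1; thirty-second note = 1; thirty-second note = 1.
Sum: 1 + 1 + 8 + 8 + 1 + 1 + 1 = 21.
21 falls short of 24, so the answer is No.

No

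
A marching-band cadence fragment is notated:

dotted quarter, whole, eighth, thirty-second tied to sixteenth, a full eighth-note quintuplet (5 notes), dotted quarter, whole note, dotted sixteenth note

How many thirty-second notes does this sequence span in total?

In thirty-second notes: dotted quarter = 12; whole = 32; eighth = 4; thirty-second tied to sixteenth (thirty-second + sixteenth) = 3; a full eighth-note quintuplet (5 notes) (five quintuplet eighths span one half) = 16; dotted quarter = 12; whole note = 32; dotted sixteenth note = 3.
Total: 12 + 32 + 4 + 3 + 16 + 12 + 32 + 3 = 114 thirty-second notes.

114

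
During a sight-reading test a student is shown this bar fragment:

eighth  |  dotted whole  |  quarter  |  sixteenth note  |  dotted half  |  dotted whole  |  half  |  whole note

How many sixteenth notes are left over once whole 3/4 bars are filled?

7

One bar of 3/4 = 12 sixteenth notes.
Working in sixteenth notes: eighth = 2; dotted whole = 24; quarter = 4; sixteenth note = 1; dotted half = 12; dotted whole = 24; half = 8; whole note = 16.
Adding: 2 + 24 + 4 + 1 + 12 + 24 + 8 + 16 = 91.
91 ÷ 12 = 7 complete bars with 7 sixteenth notes remaining.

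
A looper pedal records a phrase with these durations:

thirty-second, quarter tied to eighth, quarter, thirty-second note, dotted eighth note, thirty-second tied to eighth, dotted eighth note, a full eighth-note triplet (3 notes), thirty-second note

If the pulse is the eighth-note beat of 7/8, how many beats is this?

12

One eighth-note beat = 4 thirty-second notes.
Each duration in thirty-second notes: thirty-second = 1; quarter tied to eighth (quarter + eighth) = 12; quarter = 8; thirty-second note = 1; dotted eighth note = 6; thirty-second tied to eighth (thirty-second + eighth) = 5; dotted eighth note = 6; a full eighth-note triplet (3 notes) (three triplet eighths span one quarter) = 8; thirty-second note = 1.
Altogether 1 + 12 + 8 + 1 + 6 + 5 + 6 + 8 + 1 = 48.
48 ÷ 4 = 12 beats.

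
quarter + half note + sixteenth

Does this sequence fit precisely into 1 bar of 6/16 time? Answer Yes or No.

No

One bar of 6/16 = 6 sixteenth notes.
Working in sixteenth notes: quarter = 4; half note = 8; sixteenth = 1.
Sum: 4 + 8 + 1 = 13.
13 exceeds 6, so the answer is No.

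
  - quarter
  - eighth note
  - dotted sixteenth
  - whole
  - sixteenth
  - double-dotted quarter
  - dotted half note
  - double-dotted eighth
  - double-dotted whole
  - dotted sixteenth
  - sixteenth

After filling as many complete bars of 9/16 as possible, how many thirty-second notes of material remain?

11

One bar of 9/16 = 18 thirty-second notes.
In thirty-second notes: quarter = 8; eighth note = 4; dotted sixteenth = 3; whole = 32; sixteenth = 2; double-dotted quarter = 14; dotted half note = 24; double-dotted eighth = 7; double-dotted whole = 56; dotted sixteenth = 3; sixteenth = 2.
Total: 8 + 4 + 3 + 32 + 2 + 14 + 24 + 7 + 56 + 3 + 2 = 155.
155 ÷ 18 = 8 complete bars with 11 thirty-second notes remaining.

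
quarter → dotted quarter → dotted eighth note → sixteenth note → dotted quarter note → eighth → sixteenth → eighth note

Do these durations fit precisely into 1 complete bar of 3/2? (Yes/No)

No

One bar of 3/2 = 24 sixteenth notes.
Convert each value to sixteenth notes: quarter = 4; dotted quarter = 6; dotted eighth note = 3; sixteenth note = 1; dotted quarter note = 6; eighth = 2; sixteenth = 1; eighth note = 2.
Adding: 4 + 6 + 3 + 1 + 6 + 2 + 1 + 2 = 25.
25 exceeds 24, so the answer is No.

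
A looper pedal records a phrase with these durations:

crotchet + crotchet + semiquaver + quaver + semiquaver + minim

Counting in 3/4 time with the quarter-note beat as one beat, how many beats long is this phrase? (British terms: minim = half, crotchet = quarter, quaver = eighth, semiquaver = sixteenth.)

5

One quarter-note beat = 4 sixteenth notes.
Each duration in sixteenth notes: crotchet = 4; crotchet = 4; semiquaver = 1; quaver = 2; semiquaver = 1; minim = 8.
Adding: 4 + 4 + 1 + 2 + 1 + 8 = 20.
20 ÷ 4 = 5 beats.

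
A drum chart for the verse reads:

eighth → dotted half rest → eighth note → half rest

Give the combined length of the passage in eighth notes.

12

In eighth notes: eighth = 1; dotted half rest = 6; eighth note = 1; half rest = 4.
Total: 1 + 6 + 1 + 4 = 12 eighth notes.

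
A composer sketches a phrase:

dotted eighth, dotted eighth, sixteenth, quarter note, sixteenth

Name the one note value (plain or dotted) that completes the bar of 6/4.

dotted half note

The bar of 6/4 = 24 sixteenth notes.
In sixteenth notes: dotted eighth = 3; dotted eighth = 3; sixteenth = 1; quarter note = 4; sixteenth = 1.
Adding: 3 + 3 + 1 + 4 + 1 = 12.
Remaining: 24 − 12 = 12 sixteenth notes, which is a dotted half note.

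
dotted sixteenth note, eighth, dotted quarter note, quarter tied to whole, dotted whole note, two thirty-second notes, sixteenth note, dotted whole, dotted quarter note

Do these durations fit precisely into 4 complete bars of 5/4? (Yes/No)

No

One bar of 5/4 = 40 thirty-second notes, so 4 bars = 160.
Working in thirty-second notes: dotted sixteenth note = 3; eighth = 4; dotted quarter note = 12; quarter tied to whole (quarter + whole) = 40; dotted whole note = 48; thirty-second note = 1; thirty-second note = 1; sixteenth note = 2; dotted whole = 48; dotted quarter note = 12.
Adding: 3 + 4 + 12 + 40 + 48 + 1 + 1 + 2 + 48 + 12 = 171.
171 exceeds 160, so the answer is No.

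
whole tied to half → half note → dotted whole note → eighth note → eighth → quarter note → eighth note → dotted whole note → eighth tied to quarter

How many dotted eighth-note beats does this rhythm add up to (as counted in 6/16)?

One dotted eighth-note beat = 3 sixteenth notes.
Express everything in sixteenth notes: whole tied to half (whole + half) = 24; half note = 8; dotted whole note = 24; eighth note = 2; eighth = 2; quarter note = 4; eighth note = 2; dotted whole note = 24; eighth tied to quarter (eighth + quarter) = 6.
Altogether 24 + 8 + 24 + 2 + 2 + 4 + 2 + 24 + 6 = 96.
96 ÷ 3 = 32 beats.

32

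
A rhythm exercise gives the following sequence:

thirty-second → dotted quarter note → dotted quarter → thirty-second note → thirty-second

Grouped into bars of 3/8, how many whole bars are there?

2

One bar of 3/8 = 12 thirty-second notes.
Each duration in thirty-second notes: thirty-second = 1; dotted quarter note = 12; dotted quarter = 12; thirty-second note = 1; thirty-second = 1.
Sum: 1 + 12 + 12 + 1 + 1 = 27.
27 ÷ 12 = 2 complete bars with 3 left over.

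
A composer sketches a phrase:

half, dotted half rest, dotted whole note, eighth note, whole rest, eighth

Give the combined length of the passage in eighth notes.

32

In eighth notes: half = 4; dotted half rest = 6; dotted whole note = 12; eighth note = 1; whole rest = 8; eighth = 1.
Adding: 4 + 6 + 12 + 1 + 8 + 1 = 32 eighth notes.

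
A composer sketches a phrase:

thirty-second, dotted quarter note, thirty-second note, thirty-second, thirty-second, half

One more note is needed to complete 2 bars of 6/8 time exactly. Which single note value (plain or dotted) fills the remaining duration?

2 bars of 6/8 = 48 thirty-second notes.
Each duration in thirty-second notes: thirty-second = 1; dotted quarter note = 12; thirty-second note = 1; thirty-second = 1; thirty-second = 1; half = 16.
Sum: 1 + 12 + 1 + 1 + 1 + 16 = 32.
Remaining: 48 − 32 = 16 thirty-second notes, which is a half note.

half note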